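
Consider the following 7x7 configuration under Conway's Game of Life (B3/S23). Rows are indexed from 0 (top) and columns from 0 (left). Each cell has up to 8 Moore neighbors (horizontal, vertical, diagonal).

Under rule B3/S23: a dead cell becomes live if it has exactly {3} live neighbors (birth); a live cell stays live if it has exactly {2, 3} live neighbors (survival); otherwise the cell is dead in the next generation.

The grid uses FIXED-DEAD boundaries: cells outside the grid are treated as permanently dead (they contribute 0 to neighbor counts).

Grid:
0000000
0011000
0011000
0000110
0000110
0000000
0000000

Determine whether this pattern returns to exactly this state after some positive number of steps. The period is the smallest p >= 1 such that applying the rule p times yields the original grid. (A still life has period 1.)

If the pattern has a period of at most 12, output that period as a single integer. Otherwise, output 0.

Simulating and comparing each generation to the original:
Gen 0 (original, given above): 8 live cells
Gen 1: 6 live cells, differs from original
Gen 2: 8 live cells, MATCHES original -> period = 2

Answer: 2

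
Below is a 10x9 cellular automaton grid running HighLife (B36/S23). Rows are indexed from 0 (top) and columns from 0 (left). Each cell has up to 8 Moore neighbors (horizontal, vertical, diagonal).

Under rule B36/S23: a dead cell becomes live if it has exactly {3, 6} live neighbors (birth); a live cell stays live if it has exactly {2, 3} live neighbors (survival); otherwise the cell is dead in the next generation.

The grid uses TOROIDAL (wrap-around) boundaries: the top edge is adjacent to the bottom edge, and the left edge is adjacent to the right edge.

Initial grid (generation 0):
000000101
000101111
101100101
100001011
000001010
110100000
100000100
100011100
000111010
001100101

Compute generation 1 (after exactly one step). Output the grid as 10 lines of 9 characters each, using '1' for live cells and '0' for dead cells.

Simulating step by step:
Generation 0 (given above): 35 live cells
Generation 1: 37 live cells
(generation 1 grid is the final answer)

Answer: 101110001
001111000
011100000
110011000
010010010
110000101
100010101
000100011
001000011
001100101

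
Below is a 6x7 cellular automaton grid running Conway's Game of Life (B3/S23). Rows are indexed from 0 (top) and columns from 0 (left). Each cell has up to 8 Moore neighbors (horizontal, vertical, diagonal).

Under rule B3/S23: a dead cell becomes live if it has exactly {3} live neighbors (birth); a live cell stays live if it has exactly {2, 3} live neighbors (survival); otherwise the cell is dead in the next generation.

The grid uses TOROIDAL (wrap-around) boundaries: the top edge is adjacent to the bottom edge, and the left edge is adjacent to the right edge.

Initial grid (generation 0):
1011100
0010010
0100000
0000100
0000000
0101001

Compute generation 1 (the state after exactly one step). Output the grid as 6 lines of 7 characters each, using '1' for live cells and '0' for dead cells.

Simulating step by step:
Generation 0 (given above): 11 live cells
Generation 1: 10 live cells
(generation 1 grid is the final answer)

Answer: 1000111
0010100
0000000
0000000
0000000
1101100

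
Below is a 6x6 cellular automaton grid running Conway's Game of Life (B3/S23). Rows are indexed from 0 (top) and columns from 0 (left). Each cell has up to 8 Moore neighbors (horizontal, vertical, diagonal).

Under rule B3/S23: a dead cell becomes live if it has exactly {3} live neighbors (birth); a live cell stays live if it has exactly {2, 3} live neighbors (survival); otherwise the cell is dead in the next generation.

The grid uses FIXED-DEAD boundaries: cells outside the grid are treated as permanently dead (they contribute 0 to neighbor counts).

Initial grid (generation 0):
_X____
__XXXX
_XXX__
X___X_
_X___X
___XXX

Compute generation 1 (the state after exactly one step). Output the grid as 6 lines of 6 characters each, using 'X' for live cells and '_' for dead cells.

Answer: __XXX_
____X_
_X___X
X__XX_
___X_X
____XX

Derivation:
Simulating step by step:
Generation 0 (given above): 15 live cells
Generation 1: 13 live cells
(generation 1 grid is the final answer)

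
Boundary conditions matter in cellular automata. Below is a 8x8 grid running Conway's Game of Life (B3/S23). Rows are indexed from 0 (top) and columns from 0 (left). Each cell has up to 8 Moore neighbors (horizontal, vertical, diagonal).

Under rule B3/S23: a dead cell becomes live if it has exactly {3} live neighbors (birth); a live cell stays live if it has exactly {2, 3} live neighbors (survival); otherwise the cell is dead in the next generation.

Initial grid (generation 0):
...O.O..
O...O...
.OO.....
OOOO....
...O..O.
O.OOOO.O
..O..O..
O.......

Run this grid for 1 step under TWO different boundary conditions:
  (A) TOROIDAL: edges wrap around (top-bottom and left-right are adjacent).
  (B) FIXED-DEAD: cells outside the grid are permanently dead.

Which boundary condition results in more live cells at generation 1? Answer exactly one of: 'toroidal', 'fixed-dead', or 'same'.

Under TOROIDAL boundary, generation 1:
....O...
.OOOO...
........
O..O....
.....OO.
.OO..O.O
O.O..OOO
....O...
Population = 19

Under FIXED-DEAD boundary, generation 1:
....O...
.OOOO...
........
O..O....
O....OO.
.OO..O..
..O..OO.
........
Population = 16

Comparison: toroidal=19, fixed-dead=16 -> toroidal

Answer: toroidal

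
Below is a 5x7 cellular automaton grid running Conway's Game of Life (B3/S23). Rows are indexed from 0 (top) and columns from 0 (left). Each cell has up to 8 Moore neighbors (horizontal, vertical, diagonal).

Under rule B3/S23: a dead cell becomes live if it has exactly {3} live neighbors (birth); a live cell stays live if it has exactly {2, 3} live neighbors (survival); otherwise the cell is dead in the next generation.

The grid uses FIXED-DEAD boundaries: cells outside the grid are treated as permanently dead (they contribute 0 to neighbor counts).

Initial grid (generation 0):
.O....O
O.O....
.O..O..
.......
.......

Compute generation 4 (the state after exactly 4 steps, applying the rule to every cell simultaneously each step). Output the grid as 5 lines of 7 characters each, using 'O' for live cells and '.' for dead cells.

Simulating step by step:
Generation 0 (given above): 6 live cells
Generation 1: 4 live cells
.O.....
O.O....
.O.....
.......
.......
Generation 2: 4 live cells
.O.....
O.O....
.O.....
.......
.......
Generation 3: 4 live cells
.O.....
O.O....
.O.....
.......
.......
Generation 4: 4 live cells
(generation 4 grid is the final answer)

Answer: .O.....
O.O....
.O.....
.......
.......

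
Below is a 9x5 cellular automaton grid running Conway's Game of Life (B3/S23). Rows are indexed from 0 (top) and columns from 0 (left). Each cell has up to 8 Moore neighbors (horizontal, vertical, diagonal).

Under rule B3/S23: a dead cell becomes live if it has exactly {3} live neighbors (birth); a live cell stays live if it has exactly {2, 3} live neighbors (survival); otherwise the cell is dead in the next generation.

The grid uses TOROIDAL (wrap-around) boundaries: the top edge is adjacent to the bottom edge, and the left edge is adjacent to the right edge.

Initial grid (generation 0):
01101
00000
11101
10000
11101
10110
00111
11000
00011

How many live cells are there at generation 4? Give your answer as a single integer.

Answer: 14

Derivation:
Simulating step by step:
Generation 0 (given above): 22 live cells
Generation 1: 12 live cells
10101
00001
11001
00000
00100
00000
00000
11000
00011
Generation 2: 9 live cells
10000
00000
10001
11000
00000
00000
00000
10001
00110
Generation 3: 13 live cells
00000
10001
11001
11001
00000
00000
00000
00011
11010
Generation 4: 14 live cells
01000
01001
00010
01001
10000
00000
00000
10111
10110
Population at generation 4: 14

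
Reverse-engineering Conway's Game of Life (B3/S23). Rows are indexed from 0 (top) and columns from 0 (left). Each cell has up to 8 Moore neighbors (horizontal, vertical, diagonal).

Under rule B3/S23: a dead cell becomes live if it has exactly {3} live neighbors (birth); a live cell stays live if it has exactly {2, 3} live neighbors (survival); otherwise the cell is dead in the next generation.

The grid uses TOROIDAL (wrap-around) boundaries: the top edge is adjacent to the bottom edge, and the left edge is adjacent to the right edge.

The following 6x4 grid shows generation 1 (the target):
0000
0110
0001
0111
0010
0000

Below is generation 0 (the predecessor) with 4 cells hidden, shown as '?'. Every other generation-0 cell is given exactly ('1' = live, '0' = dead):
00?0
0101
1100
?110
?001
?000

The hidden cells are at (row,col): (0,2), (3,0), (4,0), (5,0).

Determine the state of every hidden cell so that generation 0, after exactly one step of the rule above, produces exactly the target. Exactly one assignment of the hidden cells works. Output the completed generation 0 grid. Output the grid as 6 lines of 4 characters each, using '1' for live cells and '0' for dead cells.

Answer: 0000
0101
1100
0110
0001
0000

Derivation:
Hidden generation-0 cells (in order): (0,2), (3,0), (4,0), (5,0).
A hidden cell only influences target cells in its own 3x3 neighborhood. Try each of the 2^4 = 16 assignments, step the completed generation 0 forward once under B3/S23, and compare with the target:
  (0,2)=0 (3,0)=0 (4,0)=0 (5,0)=0 -> step reproduces the target at every cell -> ACCEPT
  (0,2)=0 (3,0)=0 (4,0)=0 (5,0)=1 -> step gives (0,0)='1' but target has '0' -> reject
  (0,2)=0 (3,0)=0 (4,0)=1 (5,0)=0 -> step gives (3,1)='0' but target has '1' -> reject
  (0,2)=0 (3,0)=0 (4,0)=1 (5,0)=1 -> step gives (0,0)='1' but target has '0' -> reject
  (0,2)=0 (3,0)=1 (4,0)=0 (5,0)=0 -> step gives (2,3)='0' but target has '1' -> reject
  (0,2)=0 (3,0)=1 (4,0)=0 (5,0)=1 -> step gives (0,0)='1' but target has '0' -> reject
  (0,2)=0 (3,0)=1 (4,0)=1 (5,0)=0 -> step gives (2,3)='0' but target has '1' -> reject
  (0,2)=0 (3,0)=1 (4,0)=1 (5,0)=1 -> step gives (0,0)='1' but target has '0' -> reject
  (0,2)=1 (3,0)=0 (4,0)=0 (5,0)=0 -> step gives (0,2)='1' but target has '0' -> reject
  (0,2)=1 (3,0)=0 (4,0)=0 (5,0)=1 -> step gives (0,0)='1' but target has '0' -> reject
  (0,2)=1 (3,0)=0 (4,0)=1 (5,0)=0 -> step gives (0,2)='1' but target has '0' -> reject
  (0,2)=1 (3,0)=0 (4,0)=1 (5,0)=1 -> step gives (0,0)='1' but target has '0' -> reject
  (0,2)=1 (3,0)=1 (4,0)=0 (5,0)=0 -> step gives (0,2)='1' but target has '0' -> reject
  (0,2)=1 (3,0)=1 (4,0)=0 (5,0)=1 -> step gives (0,0)='1' but target has '0' -> reject
  (0,2)=1 (3,0)=1 (4,0)=1 (5,0)=0 -> step gives (0,2)='1' but target has '0' -> reject
  (0,2)=1 (3,0)=1 (4,0)=1 (5,0)=1 -> step gives (0,0)='1' but target has '0' -> reject
Unique solution: (0,2)=dead, (3,0)=dead, (4,0)=dead, (5,0)=dead.
Check: live-neighbor counts of every cell in the completed generation 0:
2121
4231
4453
4333
2231
1011
Applying B3/S23 to generation 0 with these counts gives:
0000
0110
0001
0111
0010
0000
which matches the target exactly.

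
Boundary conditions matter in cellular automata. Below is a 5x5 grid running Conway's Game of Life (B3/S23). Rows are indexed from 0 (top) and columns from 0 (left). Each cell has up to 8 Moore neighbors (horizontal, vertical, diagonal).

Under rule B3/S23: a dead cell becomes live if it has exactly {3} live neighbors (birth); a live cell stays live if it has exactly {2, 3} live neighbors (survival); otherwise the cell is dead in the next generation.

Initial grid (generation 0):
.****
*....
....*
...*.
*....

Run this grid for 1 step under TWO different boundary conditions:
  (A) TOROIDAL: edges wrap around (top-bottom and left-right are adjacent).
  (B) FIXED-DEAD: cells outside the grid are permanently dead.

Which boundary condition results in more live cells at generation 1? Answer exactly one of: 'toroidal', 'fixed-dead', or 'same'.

Answer: toroidal

Derivation:
Under TOROIDAL boundary, generation 1:
.****
***..
....*
....*
**...
Population = 11

Under FIXED-DEAD boundary, generation 1:
.***.
.**.*
.....
.....
.....
Population = 6

Comparison: toroidal=11, fixed-dead=6 -> toroidal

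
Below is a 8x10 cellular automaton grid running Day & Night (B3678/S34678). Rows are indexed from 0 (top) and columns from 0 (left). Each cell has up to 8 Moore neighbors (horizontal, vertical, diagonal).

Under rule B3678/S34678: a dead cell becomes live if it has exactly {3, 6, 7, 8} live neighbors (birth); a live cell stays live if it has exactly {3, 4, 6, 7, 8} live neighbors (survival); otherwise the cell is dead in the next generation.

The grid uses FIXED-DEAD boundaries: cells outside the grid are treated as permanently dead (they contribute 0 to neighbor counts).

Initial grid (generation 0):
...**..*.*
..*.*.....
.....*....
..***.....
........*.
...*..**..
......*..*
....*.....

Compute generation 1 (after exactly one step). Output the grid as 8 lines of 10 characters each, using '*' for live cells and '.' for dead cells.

Answer: ...*......
....**....
..*.......
..........
..*.*..*..
.......**.
.....*.*..
..........

Derivation:
Simulating step by step:
Generation 0 (given above): 17 live cells
Generation 1: 11 live cells
(generation 1 grid is the final answer)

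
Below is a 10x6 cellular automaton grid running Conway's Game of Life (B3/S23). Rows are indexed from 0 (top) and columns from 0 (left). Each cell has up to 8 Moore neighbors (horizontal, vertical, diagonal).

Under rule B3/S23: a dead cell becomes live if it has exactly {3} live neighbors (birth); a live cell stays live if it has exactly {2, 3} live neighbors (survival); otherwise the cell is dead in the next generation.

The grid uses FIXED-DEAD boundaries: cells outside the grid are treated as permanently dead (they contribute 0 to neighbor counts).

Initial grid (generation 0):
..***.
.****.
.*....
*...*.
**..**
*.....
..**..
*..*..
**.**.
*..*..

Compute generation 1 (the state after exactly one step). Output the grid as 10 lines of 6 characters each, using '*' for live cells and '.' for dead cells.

Simulating step by step:
Generation 0 (given above): 25 live cells
Generation 1: 31 live cells
(generation 1 grid is the final answer)

Answer: .*..*.
.*..*.
**..*.
*...**
**..**
*.***.
.***..
*.....
**.**.
*****.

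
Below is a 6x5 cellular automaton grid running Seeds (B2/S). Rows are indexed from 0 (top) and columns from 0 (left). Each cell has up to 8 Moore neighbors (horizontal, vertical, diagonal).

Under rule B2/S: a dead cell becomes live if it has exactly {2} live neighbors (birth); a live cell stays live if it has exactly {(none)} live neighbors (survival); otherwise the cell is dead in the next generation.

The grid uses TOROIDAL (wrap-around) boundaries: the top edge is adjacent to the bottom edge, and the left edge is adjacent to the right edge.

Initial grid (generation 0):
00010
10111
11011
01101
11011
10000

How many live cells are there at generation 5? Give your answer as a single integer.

Answer: 0

Derivation:
Simulating step by step:
Generation 0 (given above): 17 live cells
Generation 1: 0 live cells
00000
00000
00000
00000
00000
00000
Generation 2: 0 live cells
00000
00000
00000
00000
00000
00000
Generation 3: 0 live cells
00000
00000
00000
00000
00000
00000
Generation 4: 0 live cells
00000
00000
00000
00000
00000
00000
Generation 5: 0 live cells
00000
00000
00000
00000
00000
00000
Population at generation 5: 0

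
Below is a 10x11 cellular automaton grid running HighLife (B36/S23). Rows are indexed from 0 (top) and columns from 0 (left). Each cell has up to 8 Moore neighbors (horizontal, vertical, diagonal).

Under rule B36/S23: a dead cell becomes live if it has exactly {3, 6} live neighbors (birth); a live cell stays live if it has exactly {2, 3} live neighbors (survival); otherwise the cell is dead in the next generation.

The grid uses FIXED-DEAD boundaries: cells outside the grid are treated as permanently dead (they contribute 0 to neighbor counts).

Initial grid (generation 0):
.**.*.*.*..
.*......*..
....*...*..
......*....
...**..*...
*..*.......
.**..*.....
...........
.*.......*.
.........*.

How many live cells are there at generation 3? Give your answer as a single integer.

Answer: 21

Derivation:
Simulating step by step:
Generation 0 (given above): 21 live cells
Generation 1: 22 live cells
.**....*...
.***.*..**.
.......*...
...***.*...
...**......
.*.*.......
.**........
.**........
...........
...........
Generation 2: 21 live cells
.*.*....*..
.*.*..***..
.....*.*...
...*.**....
.....*.....
.*.**......
*..*.......
.**........
...........
...........
Generation 3: 21 live cells
........*..
....*.*.*..
..*..**.*..
.....*.....
..**.**....
..***......
*..**......
.**........
...........
...........
Population at generation 3: 21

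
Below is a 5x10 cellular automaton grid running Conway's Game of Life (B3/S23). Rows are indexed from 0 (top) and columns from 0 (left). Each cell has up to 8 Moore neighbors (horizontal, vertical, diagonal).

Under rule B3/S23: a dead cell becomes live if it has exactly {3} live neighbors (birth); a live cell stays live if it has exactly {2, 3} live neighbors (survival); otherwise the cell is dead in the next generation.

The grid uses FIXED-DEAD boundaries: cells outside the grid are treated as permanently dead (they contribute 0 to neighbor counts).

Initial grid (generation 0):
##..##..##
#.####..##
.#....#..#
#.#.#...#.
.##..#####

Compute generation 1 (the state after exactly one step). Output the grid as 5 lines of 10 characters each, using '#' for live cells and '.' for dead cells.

Simulating step by step:
Generation 0 (given above): 27 live cells
Generation 1: 25 live cells
(generation 1 grid is the final answer)

Answer: ###..#..##
#.##..##..
#......#.#
#.##......
.###.#####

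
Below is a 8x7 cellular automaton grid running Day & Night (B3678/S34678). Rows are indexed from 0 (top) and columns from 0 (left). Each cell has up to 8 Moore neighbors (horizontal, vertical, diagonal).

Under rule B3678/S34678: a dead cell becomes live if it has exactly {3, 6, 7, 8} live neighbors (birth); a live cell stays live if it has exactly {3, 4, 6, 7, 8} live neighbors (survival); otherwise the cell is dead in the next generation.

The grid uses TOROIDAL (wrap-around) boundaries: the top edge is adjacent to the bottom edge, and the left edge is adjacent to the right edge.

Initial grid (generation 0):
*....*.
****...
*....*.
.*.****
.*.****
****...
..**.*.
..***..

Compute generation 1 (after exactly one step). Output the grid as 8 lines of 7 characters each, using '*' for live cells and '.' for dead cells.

Answer: ......*
**..*..
*....*.
...***.
***.*.*
***.*..
..**...
.******

Derivation:
Simulating step by step:
Generation 0 (given above): 28 live cells
Generation 1: 26 live cells
(generation 1 grid is the final answer)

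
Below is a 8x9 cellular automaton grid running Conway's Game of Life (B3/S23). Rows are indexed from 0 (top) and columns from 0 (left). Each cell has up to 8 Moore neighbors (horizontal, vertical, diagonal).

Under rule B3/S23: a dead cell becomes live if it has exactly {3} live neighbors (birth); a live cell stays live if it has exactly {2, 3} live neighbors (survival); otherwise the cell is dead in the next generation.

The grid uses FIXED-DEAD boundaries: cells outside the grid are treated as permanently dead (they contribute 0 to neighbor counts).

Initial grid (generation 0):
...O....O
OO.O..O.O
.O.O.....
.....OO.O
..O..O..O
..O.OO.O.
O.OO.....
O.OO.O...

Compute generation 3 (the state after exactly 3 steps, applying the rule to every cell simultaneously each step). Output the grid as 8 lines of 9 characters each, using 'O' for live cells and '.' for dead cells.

Answer: .OOOO....
O..OO....
O.OO.....
.OO......
.OO...OO.
..OO.OOO.
..O...OO.
...OOO...

Derivation:
Simulating step by step:
Generation 0 (given above): 26 live cells
Generation 1: 28 live cells
..O....O.
OO.OO..O.
OO..OOO..
..O.OOOO.
...O....O
..O.OOO..
.....OO..
..OOO....
Generation 2: 21 live cells
.OOO.....
O..OO..O.
O........
.OO....O.
..O......
...OO.OO.
..O...O..
...OOO...
Generation 3: 27 live cells
(generation 3 grid is the final answer)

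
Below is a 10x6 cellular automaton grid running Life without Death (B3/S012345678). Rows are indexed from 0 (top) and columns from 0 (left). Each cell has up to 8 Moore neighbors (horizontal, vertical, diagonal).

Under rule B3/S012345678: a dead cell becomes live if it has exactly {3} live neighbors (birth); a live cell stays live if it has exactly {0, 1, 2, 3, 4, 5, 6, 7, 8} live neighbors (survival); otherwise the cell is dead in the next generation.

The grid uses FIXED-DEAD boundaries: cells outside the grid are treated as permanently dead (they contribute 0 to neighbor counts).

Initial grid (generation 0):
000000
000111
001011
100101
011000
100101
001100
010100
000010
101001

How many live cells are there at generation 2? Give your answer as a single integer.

Answer: 40

Derivation:
Simulating step by step:
Generation 0 (given above): 22 live cells
Generation 1: 31 live cells
000010
000111
001011
100101
111100
100111
011100
010110
011110
101001
Generation 2: 40 live cells
000111
000111
001011
100101
111101
100111
111101
110110
111111
101011
Population at generation 2: 40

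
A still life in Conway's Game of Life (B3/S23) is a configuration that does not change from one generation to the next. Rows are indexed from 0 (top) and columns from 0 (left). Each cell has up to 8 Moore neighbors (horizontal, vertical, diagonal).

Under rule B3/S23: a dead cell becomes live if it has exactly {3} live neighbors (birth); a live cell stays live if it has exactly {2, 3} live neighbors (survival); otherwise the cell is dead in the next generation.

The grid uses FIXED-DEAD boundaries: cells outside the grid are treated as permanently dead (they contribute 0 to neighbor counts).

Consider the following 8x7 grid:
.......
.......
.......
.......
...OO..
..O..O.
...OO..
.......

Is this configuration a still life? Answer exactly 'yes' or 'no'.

Compute generation 1 and compare to generation 0 (given above):
Generation 1:
.......
.......
.......
.......
...OO..
..O..O.
...OO..
.......
The grids are IDENTICAL -> still life.

Answer: yes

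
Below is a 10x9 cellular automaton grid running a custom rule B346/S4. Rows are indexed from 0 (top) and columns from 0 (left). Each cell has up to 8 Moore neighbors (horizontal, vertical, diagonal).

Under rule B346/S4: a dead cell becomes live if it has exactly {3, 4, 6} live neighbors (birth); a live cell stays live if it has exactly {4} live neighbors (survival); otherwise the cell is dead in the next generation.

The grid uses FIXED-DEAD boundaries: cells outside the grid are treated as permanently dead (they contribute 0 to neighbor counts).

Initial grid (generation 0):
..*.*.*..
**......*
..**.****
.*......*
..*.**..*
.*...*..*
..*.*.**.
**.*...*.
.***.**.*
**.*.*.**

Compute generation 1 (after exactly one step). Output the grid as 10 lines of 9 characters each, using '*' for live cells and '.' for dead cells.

Answer: .*.......
..*****..
**.....*.
..*****..
.*.....*.
..******.
**.*.*..*
.*****.**
......*..
....*.*..

Derivation:
Simulating step by step:
Generation 0 (given above): 41 live cells
Generation 1: 37 live cells
(generation 1 grid is the final answer)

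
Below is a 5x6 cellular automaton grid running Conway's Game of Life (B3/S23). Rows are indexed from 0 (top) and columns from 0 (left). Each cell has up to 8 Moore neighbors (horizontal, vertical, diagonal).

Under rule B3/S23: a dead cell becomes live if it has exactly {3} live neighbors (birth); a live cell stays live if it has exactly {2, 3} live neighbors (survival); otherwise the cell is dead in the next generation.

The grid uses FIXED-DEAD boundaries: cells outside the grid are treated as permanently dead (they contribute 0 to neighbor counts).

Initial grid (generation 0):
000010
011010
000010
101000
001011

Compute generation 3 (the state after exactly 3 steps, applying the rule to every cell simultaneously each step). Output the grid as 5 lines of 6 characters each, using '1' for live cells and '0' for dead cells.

Simulating step by step:
Generation 0 (given above): 10 live cells
Generation 1: 9 live cells
000100
000011
001000
010011
010100
Generation 2: 9 live cells
000010
000110
000100
010110
001010
Generation 3: 7 live cells
(generation 3 grid is the final answer)

Answer: 000110
000110
000000
000010
001010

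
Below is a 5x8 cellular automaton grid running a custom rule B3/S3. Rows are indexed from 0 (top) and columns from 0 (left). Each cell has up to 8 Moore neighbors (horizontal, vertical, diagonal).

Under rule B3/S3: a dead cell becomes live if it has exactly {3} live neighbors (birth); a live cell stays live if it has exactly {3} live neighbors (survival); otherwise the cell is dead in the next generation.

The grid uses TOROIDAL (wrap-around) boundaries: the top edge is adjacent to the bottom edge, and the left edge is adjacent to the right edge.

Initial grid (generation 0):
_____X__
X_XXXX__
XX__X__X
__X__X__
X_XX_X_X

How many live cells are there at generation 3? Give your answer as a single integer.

Simulating step by step:
Generation 0 (given above): 17 live cells
Generation 1: 12 live cells
X____X_X
X__X_XXX
X_____X_
__X_____
_X______
Generation 2: 10 live cells
_X__X___
_X__XX__
_X___XX_
_X______
X_______
Generation 3: 12 live cells
X____X__
X_X_X_X_
X_X_XX__
X_______
_X______
Population at generation 3: 12

Answer: 12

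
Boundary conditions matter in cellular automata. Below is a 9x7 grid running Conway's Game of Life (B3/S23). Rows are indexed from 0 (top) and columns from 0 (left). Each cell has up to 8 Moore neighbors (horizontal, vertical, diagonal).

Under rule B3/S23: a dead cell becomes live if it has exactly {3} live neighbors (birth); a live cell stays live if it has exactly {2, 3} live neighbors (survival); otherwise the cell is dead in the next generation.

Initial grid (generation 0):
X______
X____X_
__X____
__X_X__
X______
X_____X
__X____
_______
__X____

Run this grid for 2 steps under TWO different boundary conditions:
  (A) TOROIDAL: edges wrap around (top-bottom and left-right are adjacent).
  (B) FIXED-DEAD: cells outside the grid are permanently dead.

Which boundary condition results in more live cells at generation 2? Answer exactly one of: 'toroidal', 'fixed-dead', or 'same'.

Answer: same

Derivation:
Under TOROIDAL boundary, generation 2:
_______
_X_____
_X_____
_X_____
______X
_X____X
X______
_______
_______
Population = 7

Under FIXED-DEAD boundary, generation 2:
_______
__X____
XX_____
XX_____
XX_____
_______
_______
_______
_______
Population = 7

Comparison: toroidal=7, fixed-dead=7 -> same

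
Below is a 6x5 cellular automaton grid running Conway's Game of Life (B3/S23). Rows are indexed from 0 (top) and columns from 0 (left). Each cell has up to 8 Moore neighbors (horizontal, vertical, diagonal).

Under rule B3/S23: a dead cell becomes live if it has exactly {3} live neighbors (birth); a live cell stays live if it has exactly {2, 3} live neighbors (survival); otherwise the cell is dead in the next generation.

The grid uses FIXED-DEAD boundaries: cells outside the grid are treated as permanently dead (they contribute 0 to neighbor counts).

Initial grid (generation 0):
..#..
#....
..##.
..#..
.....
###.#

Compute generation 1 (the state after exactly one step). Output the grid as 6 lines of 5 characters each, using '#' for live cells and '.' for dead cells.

Answer: .....
.###.
.###.
..##.
..##.
.#...

Derivation:
Simulating step by step:
Generation 0 (given above): 9 live cells
Generation 1: 11 live cells
(generation 1 grid is the final answer)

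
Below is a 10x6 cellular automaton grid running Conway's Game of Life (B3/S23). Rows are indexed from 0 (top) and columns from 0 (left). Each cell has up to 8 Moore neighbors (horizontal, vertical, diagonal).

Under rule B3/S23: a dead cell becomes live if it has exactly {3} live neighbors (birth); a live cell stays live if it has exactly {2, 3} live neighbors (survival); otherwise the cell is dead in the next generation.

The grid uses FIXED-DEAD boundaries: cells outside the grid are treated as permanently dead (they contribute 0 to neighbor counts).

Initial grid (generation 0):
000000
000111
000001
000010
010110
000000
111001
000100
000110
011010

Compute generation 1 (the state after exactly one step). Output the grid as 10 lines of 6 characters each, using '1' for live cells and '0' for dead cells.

Answer: 000010
000011
000101
000111
000110
100110
011000
010100
000010
001010

Derivation:
Simulating step by step:
Generation 0 (given above): 18 live cells
Generation 1: 20 live cells
(generation 1 grid is the final answer)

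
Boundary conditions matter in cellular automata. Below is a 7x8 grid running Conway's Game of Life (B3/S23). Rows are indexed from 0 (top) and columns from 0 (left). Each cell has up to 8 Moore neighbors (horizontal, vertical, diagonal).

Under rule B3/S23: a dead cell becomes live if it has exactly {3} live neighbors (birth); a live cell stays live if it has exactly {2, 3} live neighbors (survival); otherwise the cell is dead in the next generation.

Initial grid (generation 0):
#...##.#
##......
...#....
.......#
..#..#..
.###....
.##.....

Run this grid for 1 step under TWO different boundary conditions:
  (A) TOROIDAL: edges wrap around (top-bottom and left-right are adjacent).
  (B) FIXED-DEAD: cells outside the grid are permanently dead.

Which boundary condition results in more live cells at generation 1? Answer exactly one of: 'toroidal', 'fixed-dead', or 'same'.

Under TOROIDAL boundary, generation 1:
..#....#
##..#..#
#.......
........
.###....
...#....
....#...
Population = 12

Under FIXED-DEAD boundary, generation 1:
##......
##..#...
........
........
.###....
...#....
.#.#....
Population = 11

Comparison: toroidal=12, fixed-dead=11 -> toroidal

Answer: toroidal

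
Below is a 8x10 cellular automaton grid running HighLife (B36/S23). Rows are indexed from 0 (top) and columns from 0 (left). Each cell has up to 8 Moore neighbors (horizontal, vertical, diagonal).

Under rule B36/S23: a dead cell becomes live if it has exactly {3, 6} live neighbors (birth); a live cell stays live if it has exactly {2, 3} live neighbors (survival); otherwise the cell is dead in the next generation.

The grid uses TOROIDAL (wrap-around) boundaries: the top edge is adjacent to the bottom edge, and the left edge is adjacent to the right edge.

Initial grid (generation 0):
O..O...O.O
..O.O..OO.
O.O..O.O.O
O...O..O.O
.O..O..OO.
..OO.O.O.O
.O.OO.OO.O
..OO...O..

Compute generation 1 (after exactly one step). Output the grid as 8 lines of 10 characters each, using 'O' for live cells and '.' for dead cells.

Simulating step by step:
Generation 0 (given above): 35 live cells
Generation 1: 35 live cells
(generation 1 grid is the final answer)

Answer: .O..O.OO.O
..O.O..O..
O...OO.OO.
...OOO.OO.
.OO.OO.O..
.O...O..OO
OOO..O.O..
.O.....O.O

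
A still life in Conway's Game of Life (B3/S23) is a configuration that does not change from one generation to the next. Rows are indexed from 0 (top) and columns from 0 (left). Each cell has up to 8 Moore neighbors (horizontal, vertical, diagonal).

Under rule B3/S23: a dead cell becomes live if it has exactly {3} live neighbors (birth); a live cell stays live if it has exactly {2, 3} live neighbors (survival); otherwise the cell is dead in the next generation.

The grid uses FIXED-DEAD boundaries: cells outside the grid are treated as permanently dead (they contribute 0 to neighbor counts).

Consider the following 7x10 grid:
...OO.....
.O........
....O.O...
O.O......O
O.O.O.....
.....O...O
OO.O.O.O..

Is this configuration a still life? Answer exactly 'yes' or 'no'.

Answer: no

Derivation:
Compute generation 1 and compare to generation 0 (given above):
Generation 1:
..........
...OOO....
.O........
.....O....
...O......
O.OO.OO...
....O.O...
Cell (0,3) differs: gen0=1 vs gen1=0 -> NOT a still life.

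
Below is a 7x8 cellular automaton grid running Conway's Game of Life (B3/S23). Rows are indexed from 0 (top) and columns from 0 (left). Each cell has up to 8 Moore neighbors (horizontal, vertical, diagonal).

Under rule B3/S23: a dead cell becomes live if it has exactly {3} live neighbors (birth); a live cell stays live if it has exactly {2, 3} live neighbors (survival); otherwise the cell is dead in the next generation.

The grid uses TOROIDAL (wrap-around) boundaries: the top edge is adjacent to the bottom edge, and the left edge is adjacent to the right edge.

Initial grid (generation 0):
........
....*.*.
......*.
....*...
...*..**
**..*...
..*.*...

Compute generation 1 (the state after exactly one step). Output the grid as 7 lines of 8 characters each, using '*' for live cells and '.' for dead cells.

Simulating step by step:
Generation 0 (given above): 12 live cells
Generation 1: 19 live cells
(generation 1 grid is the final answer)

Answer: ...*.*..
.....*..
........
.....***
*..***.*
***.**.*
.*.*....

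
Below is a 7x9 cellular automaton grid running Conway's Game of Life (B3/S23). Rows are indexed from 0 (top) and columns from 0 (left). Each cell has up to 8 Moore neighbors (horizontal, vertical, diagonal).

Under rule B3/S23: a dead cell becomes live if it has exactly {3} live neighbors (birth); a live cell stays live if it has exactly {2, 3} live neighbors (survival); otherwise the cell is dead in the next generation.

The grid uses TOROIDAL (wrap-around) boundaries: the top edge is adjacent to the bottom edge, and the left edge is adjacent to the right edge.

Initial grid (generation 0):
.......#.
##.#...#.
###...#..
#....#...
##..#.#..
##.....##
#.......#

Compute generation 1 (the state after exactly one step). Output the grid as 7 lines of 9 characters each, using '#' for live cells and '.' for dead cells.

Answer: .#.....#.
#.....##.
..#...#..
..#..##.#
.....###.
.......#.
.#.......

Derivation:
Simulating step by step:
Generation 0 (given above): 21 live cells
Generation 1: 16 live cells
(generation 1 grid is the final answer)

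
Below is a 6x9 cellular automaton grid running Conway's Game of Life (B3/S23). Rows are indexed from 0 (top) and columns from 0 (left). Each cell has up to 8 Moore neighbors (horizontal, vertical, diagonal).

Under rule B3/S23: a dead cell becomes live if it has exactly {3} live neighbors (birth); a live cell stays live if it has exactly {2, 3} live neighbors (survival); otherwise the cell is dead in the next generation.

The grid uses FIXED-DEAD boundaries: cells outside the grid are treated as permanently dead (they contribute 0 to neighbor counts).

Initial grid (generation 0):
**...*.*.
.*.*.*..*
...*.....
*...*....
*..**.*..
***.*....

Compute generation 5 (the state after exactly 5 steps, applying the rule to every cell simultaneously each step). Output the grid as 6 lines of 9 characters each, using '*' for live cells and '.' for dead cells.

Answer: .........
**...**..
.....**..
*........
.........
.........

Derivation:
Simulating step by step:
Generation 0 (given above): 19 live cells
Generation 1: 20 live cells
***.*.*..
**....*..
..**.....
....**...
*.*.*....
***.**...
Generation 2: 20 live cells
*.*..*...
*....*...
.*****...
.**.**...
*.*......
*.*.**...
Generation 3: 11 live cells
.*.......
*....**..
*.....*..
*....*...
*.*......
...*.....
Generation 4: 9 live cells
.........
**...**..
**....*..
*........
.*.......
.........
Generation 5: 7 live cells
(generation 5 grid is the final answer)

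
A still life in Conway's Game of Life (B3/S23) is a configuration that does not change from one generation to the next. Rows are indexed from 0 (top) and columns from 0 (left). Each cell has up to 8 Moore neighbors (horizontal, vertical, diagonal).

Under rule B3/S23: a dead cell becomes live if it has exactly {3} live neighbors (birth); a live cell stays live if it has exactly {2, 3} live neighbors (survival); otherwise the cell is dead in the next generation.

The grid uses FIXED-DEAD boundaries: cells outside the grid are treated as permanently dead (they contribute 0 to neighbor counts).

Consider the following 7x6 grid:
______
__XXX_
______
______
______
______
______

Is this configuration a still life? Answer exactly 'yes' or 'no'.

Compute generation 1 and compare to generation 0 (given above):
Generation 1:
___X__
___X__
___X__
______
______
______
______
Cell (0,3) differs: gen0=0 vs gen1=1 -> NOT a still life.

Answer: no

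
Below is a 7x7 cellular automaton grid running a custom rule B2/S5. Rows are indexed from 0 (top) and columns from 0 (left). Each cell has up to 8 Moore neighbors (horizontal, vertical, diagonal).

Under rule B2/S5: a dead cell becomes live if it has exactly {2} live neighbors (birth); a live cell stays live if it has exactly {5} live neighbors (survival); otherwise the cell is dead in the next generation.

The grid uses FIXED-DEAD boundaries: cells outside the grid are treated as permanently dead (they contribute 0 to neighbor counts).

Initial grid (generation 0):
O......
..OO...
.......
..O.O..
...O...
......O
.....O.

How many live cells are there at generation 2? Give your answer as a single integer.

Simulating step by step:
Generation 0 (given above): 8 live cells
Generation 1: 12 live cells
.OOO...
.O.....
.O..O..
.......
..O.OO.
....OO.
......O
Generation 2: 8 live cells
O......
....O..
O.O....
.OO....
......O
.......
....O..
Population at generation 2: 8

Answer: 8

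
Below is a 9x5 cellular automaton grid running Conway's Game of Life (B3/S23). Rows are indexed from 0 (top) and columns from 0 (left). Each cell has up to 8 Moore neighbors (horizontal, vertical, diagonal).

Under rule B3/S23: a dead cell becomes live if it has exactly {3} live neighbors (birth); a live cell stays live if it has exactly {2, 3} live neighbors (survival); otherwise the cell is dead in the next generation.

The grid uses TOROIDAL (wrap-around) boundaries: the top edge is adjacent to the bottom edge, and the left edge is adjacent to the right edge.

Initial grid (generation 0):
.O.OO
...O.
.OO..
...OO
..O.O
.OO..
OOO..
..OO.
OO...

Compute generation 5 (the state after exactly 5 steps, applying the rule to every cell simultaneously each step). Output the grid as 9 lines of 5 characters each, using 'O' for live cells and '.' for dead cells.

Simulating step by step:
Generation 0 (given above): 19 live cells
Generation 1: 21 live cells
.O.OO
OO.OO
..O.O
OO..O
OOO.O
.....
O....
...OO
OO...
Generation 2: 11 live cells
...O.
.O...
..O..
.....
..OOO
....O
....O
.O..O
.O...
Generation 3: 11 live cells
..O..
..O..
.....
..O..
...OO
O...O
...OO
.....
O.O..
Generation 4: 13 live cells
..OO.
.....
.....
...O.
O..OO
O....
O..OO
...OO
.O...
Generation 5: 10 live cells
(generation 5 grid is the final answer)

Answer: ..O..
.....
.....
...O.
O..O.
.O...
O..O.
..OO.
....O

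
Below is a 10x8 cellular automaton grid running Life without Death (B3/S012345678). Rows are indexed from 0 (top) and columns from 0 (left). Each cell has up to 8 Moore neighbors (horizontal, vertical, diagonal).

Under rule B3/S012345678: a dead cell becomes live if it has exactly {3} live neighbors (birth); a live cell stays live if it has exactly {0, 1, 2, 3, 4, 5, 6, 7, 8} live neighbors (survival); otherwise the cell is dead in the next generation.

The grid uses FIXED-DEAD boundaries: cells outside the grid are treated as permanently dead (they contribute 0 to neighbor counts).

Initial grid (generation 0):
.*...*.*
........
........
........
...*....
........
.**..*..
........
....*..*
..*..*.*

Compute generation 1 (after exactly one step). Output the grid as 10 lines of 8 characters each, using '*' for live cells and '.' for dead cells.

Answer: .*...*.*
........
........
........
...*....
..*.....
.**..*..
........
....*.**
..*..***

Derivation:
Simulating step by step:
Generation 0 (given above): 12 live cells
Generation 1: 15 live cells
(generation 1 grid is the final answer)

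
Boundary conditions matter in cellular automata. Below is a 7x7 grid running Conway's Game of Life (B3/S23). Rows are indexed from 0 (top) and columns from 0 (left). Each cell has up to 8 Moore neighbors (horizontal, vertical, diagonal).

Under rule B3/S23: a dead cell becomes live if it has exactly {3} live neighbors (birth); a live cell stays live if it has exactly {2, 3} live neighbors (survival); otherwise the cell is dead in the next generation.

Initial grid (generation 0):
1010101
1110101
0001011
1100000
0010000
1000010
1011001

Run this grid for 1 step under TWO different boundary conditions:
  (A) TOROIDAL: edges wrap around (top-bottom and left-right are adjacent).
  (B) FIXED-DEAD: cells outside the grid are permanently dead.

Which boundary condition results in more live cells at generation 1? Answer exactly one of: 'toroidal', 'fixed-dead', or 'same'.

Under TOROIDAL boundary, generation 1:
0000100
0010100
0001110
1110001
1000001
1011000
0011100
Population = 18

Under FIXED-DEAD boundary, generation 1:
1010000
1010101
0001111
0110000
1000000
0011000
0100000
Population = 16

Comparison: toroidal=18, fixed-dead=16 -> toroidal

Answer: toroidal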